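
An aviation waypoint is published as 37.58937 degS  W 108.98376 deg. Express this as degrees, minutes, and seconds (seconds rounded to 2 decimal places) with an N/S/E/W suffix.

37°35′21.73″ S, 108°59′1.54″ W

Latitude: 0.589370° → 35.36220′; 0.36220 × 60 = 21.7320″
Longitude: 0.983760° → 59.02560′; 0.02560 × 60 = 1.5360″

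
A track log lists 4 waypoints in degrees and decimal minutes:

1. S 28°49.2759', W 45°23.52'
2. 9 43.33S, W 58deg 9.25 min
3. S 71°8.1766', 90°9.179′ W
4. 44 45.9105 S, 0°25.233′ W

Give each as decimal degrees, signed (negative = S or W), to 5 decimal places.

Point 1:
  φ: 28 + 49.2759/60 = 28.821265
  S ⇒ negate
  Lon: 45 + 23.52/60 = 45.392000
  hemisphere W, so the sign is −
Point 2:
  Latitude: 9 + 43.33/60 = 9.722167
  hemisphere S, so the sign is −
  Lon: 9.25′ = 0.154167°; total 58.154167
  W ⇒ negate
Point 3:
  Latitude: 71 + 8.1766/60 = 71.136277
  S → negative
  Lon: 9.179′ = 0.152983°; total 90.152983
  W ⇒ negate
Point 4:
  φ: 44 + 45.9105/60 = 44.765175
  S ⇒ negate
  λ: 25.233′ = 0.420550°; total 0.420550
  W → negative

1. -28.82127, -45.39200
2. -9.72217, -58.15417
3. -71.13628, -90.15298
4. -44.76518, -0.42055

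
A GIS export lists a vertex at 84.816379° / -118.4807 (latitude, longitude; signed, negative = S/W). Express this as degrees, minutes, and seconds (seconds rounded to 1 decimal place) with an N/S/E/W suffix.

Lat: 0.816379 × 60 = 48.98274′ → 48′, remainder × 60 = 58.964″
Longitude is negative → W; |value| = 118.480700
λ: 0.480700° → 28.84200′; 0.84200 × 60 = 50.520″

84°48′59.0″ N, 118°28′50.5″ W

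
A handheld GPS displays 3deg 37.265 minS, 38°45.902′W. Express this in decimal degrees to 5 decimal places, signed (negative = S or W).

Lat: 37.265′ = 0.621083°; total 3.621083
hemisphere S, so the sign is −
Longitude: 45.902′ = 0.765033°; total 38.765033
W → negative

-3.62108, -38.76503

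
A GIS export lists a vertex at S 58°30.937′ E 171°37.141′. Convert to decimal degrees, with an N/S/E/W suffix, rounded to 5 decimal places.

58.51562° S, 171.61902° E

Latitude: 30.937′ = 0.515617°; total 58.515617
λ: 37.141′ = 0.619017°; total 171.619017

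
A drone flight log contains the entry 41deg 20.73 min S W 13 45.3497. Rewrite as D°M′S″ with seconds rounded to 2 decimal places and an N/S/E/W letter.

41°20′43.80″ S, 13°45′20.98″ W

Lat: fractional minutes 0.73000 × 60 = 43.8000″
λ: fractional minutes 0.34970 × 60 = 20.9820″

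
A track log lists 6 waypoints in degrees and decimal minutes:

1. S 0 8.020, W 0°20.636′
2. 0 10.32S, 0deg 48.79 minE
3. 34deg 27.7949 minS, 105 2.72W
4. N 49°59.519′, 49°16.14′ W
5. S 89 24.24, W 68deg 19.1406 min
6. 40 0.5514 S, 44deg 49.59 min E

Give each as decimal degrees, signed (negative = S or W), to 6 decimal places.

Point 1:
  φ: 0 + 8.02/60 = 0.1336667
  hemisphere S, so the sign is −
  Longitude: 0 + 20.636/60 = 0.3439333
  W → negative
Point 2:
  Latitude: 0 + 10.32/60 = 0.1720000
  S ⇒ negate
  Longitude: 0 + 48.79/60 = 0.8131667
  E ⇒ keep positive
Point 3:
  φ: 34 + 27.7949/60 = 34.4632483
  S ⇒ negate
  Lon: 2.72′ = 0.045333°; total 105.0453333
  W ⇒ negate
Point 4:
  Lat: 59.519′ = 0.991983°; total 49.9919833
  N → positive
  λ: 49 + 16.14/60 = 49.2690000
  W → negative
Point 5:
  Lat: 89 + 24.24/60 = 89.4040000
  hemisphere S, so the sign is −
  Longitude: 68 + 19.1406/60 = 68.3190100
  hemisphere W, so the sign is −
Point 6:
  Lat: 40 + 0.5514/60 = 40.0091900
  hemisphere S, so the sign is −
  Longitude: 49.59′ = 0.826500°; total 44.8265000
  E → positive

1. -0.133667, -0.343933
2. -0.172000, 0.813167
3. -34.463248, -105.045333
4. 49.991983, -49.269000
5. -89.404000, -68.319010
6. -40.009190, 44.826500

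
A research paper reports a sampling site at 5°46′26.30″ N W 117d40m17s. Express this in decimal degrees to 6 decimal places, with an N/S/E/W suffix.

5.773972° N, 117.671389° W

φ: 5° + 46/60 + 26.3/3600 = 5 + 0.766667 + 0.007306 = 5.7739722
Lon: 117 + 40/60 + 17/3600 = 117.6713889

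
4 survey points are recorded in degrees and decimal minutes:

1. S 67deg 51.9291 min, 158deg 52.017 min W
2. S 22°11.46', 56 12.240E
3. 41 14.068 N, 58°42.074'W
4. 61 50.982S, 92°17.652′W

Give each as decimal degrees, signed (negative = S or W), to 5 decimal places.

1. -67.86549, -158.86695
2. -22.19100, 56.20400
3. 41.23447, -58.70123
4. -61.84970, -92.29420

Point 1:
  Latitude: 67 + 51.9291/60 = 67.865485
  S ⇒ negate
  Longitude: 52.017′ = 0.866950°; total 158.866950
  W → negative
Point 2:
  Lat: 11.46′ = 0.191000°; total 22.191000
  hemisphere S, so the sign is −
  Longitude: 12.24′ = 0.204000°; total 56.204000
  E → positive
Point 3:
  Latitude: 41 + 14.068/60 = 41.234467
  N ⇒ keep positive
  λ: 42.074′ = 0.701233°; total 58.701233
  W ⇒ negate
Point 4:
  Latitude: 61 + 50.982/60 = 61.849700
  S ⇒ negate
  λ: 17.652′ = 0.294200°; total 92.294200
  W ⇒ negate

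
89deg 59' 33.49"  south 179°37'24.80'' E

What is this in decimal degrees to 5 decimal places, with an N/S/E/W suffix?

89.99264° S, 179.62356° E

Latitude: 89 + 59/60 + 33.49/3600 = 89.992636
λ: 179 + 37/60 + 24.8/3600 = 179.623556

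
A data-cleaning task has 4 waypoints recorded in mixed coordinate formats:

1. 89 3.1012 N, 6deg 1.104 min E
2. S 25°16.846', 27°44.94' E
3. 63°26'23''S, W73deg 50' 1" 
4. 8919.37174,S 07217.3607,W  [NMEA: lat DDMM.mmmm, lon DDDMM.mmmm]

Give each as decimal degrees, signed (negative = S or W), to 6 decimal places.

Point 1:
  Lat: 3.1012′ = 0.051687°; total 89.0516867
  N ⇒ keep positive
  λ: 1.104′ = 0.018400°; total 6.0184000
  E → positive
Point 2:
  Latitude: 16.846′ = 0.280767°; total 25.2807667
  hemisphere S, so the sign is −
  λ: 44.94′ = 0.749000°; total 27.7490000
  E ⇒ keep positive
Point 3:
  φ: 26′ + 23″ = 26.38333′; 63 + 26.38333/60 = 63.4397222
  S → negative
  Lon: 73° + 50/60 + 1/3600 = 73 + 0.833333 + 0.000278 = 73.8336111
  hemisphere W, so the sign is −
Point 4:
  φ: degrees = first 2 digits = 89, minutes = 19.37174; 89 + 19.37174/60 = 89.3228623
  S → negative
  λ: split at 3 digits → 072° and 17.3607′; 72 + 17.3607/60 = 72.2893450
  W → negative

1. 89.051687, 6.018400
2. -25.280767, 27.749000
3. -63.439722, -73.833611
4. -89.322862, -72.289345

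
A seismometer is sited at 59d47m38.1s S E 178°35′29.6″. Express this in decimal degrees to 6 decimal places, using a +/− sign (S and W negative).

-59.793917, 178.591556

φ: 47′ + 38.1″ = 47.63500′; 59 + 47.63500/60 = 59.7939167
S ⇒ negate
Longitude: 178° + 35/60 + 29.6/3600 = 178 + 0.583333 + 0.008222 = 178.5915556
E → positive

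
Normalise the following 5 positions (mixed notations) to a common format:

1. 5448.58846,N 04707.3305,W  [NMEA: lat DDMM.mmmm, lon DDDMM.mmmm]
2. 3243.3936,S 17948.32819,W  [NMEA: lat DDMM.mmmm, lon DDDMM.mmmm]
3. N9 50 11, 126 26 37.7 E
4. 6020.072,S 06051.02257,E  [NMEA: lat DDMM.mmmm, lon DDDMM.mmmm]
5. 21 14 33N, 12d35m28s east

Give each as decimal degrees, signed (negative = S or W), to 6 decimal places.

Point 1:
  φ: degrees = first 2 digits = 54, minutes = 48.58846; 54 + 48.58846/60 = 54.8098077
  N ⇒ keep positive
  λ: split at 3 digits → 047° and 7.3305′; 47 + 7.3305/60 = 47.1221750
  hemisphere W, so the sign is −
Point 2:
  Lat: degrees = first 2 digits = 32, minutes = 43.3936; 32 + 43.3936/60 = 32.7232267
  S → negative
  λ: split at 3 digits → 179° and 48.32819′; 179 + 48.32819/60 = 179.8054698
  W ⇒ negate
Point 3:
  φ: 9° + 50/60 + 11/3600 = 9 + 0.833333 + 0.003056 = 9.8363889
  N → positive
  Lon: 126° + 26/60 + 37.7/3600 = 126 + 0.433333 + 0.010472 = 126.4438056
  E ⇒ keep positive
Point 4:
  φ: degrees = first 2 digits = 60, minutes = 20.072; 60 + 20.072/60 = 60.3345333
  S → negative
  Longitude: degrees = first 3 digits = 60, minutes = 51.02257; 60 + 51.02257/60 = 60.8503762
  E ⇒ keep positive
Point 5:
  φ: 21 + 14/60 + 33/3600 = 21.2425000
  N ⇒ keep positive
  Longitude: 12° + 35/60 + 28/3600 = 12 + 0.583333 + 0.007778 = 12.5911111
  E ⇒ keep positive

1. 54.809808, -47.122175
2. -32.723227, -179.805470
3. 9.836389, 126.443806
4. -60.334533, 60.850376
5. 21.242500, 12.591111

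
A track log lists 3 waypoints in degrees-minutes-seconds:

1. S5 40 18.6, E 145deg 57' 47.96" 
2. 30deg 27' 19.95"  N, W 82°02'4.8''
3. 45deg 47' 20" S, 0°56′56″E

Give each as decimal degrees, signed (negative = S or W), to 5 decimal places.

1. -5.67183, 145.96332
2. 30.45554, -82.03467
3. -45.78889, 0.94889

Point 1:
  Lat: 40′ + 18.6″ = 40.31000′; 5 + 40.31000/60 = 5.671833
  S ⇒ negate
  Longitude: 145° + 57/60 + 47.96/3600 = 145 + 0.950000 + 0.013322 = 145.963322
  E → positive
Point 2:
  φ: 30 + 27/60 + 19.95/3600 = 30.455542
  N → positive
  λ: 82 + 2/60 + 4.8/3600 = 82.034667
  W ⇒ negate
Point 3:
  φ: 47′ + 20″ = 47.33333′; 45 + 47.33333/60 = 45.788889
  S ⇒ negate
  λ: 56′ + 56″ = 56.93333′; 0 + 56.93333/60 = 0.948889
  E ⇒ keep positive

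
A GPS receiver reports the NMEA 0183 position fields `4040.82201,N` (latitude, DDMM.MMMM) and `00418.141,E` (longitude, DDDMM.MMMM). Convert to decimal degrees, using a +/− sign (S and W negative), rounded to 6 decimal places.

Latitude: split at 2 digits → 40° and 40.82201′; 40 + 40.82201/60 = 40.6803668
N → positive
Lon: split at 3 digits → 004° and 18.141′; 4 + 18.141/60 = 4.3023500
E → positive

40.680367, 4.302350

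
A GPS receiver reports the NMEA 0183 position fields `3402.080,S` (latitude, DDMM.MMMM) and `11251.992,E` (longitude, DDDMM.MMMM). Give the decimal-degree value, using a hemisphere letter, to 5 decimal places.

34.03467° S, 112.86653° E

Lat: degrees = first 2 digits = 34, minutes = 2.08; 34 + 2.08/60 = 34.034667
λ: degrees = first 3 digits = 112, minutes = 51.992; 112 + 51.992/60 = 112.866533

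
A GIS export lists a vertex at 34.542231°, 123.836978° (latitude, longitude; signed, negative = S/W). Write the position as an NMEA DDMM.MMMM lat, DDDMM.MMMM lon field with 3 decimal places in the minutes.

3432.534,N / 12350.219,E

Latitude: fractional part 0.542231 → 32.53386 minutes
Lon: 123° + 0.836978 × 60 = 123° 50.21868′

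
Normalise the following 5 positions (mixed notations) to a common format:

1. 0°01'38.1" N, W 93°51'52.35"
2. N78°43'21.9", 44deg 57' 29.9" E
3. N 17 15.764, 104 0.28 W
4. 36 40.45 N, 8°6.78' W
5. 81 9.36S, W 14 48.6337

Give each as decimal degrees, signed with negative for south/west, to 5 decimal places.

1. 0.02725, -93.86454
2. 78.72275, 44.95831
3. 17.26273, -104.00467
4. 36.67417, -8.11300
5. -81.15600, -14.81056

Point 1:
  Latitude: 1′ + 38.1″ = 1.63500′; 0 + 1.63500/60 = 0.027250
  N ⇒ keep positive
  Lon: 93° + 51/60 + 52.35/3600 = 93 + 0.850000 + 0.014542 = 93.864542
  W → negative
Point 2:
  Latitude: 78 + 43/60 + 21.9/3600 = 78.722750
  N → positive
  Lon: 44 + 57/60 + 29.9/3600 = 44.958306
  E ⇒ keep positive
Point 3:
  φ: 17 + 15.764/60 = 17.262733
  N ⇒ keep positive
  Longitude: 0.28′ = 0.004667°; total 104.004667
  W ⇒ negate
Point 4:
  φ: 40.45′ = 0.674167°; total 36.674167
  N ⇒ keep positive
  Lon: 6.78′ = 0.113000°; total 8.113000
  hemisphere W, so the sign is −
Point 5:
  Latitude: 9.36′ = 0.156000°; total 81.156000
  hemisphere S, so the sign is −
  Lon: 48.6337′ = 0.810562°; total 14.810562
  W ⇒ negate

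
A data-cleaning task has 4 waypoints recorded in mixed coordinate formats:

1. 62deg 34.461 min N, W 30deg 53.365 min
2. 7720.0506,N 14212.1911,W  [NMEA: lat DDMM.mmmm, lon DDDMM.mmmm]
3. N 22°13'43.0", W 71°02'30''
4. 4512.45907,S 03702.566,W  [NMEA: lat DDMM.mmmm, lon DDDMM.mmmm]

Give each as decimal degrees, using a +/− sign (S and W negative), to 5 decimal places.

Point 1:
  φ: 34.461′ = 0.574350°; total 62.574350
  N ⇒ keep positive
  Longitude: 53.365′ = 0.889417°; total 30.889417
  hemisphere W, so the sign is −
Point 2:
  Lat: split at 2 digits → 77° and 20.0506′; 77 + 20.0506/60 = 77.334177
  N → positive
  Lon: split at 3 digits → 142° and 12.1911′; 142 + 12.1911/60 = 142.203185
  W → negative
Point 3:
  Latitude: 13′ + 43″ = 13.71667′; 22 + 13.71667/60 = 22.228611
  N → positive
  Lon: 71° + 2/60 + 30/3600 = 71 + 0.033333 + 0.008333 = 71.041667
  W → negative
Point 4:
  Lat: split at 2 digits → 45° and 12.45907′; 45 + 12.45907/60 = 45.207651
  hemisphere S, so the sign is −
  Lon: degrees = first 3 digits = 37, minutes = 2.566; 37 + 2.566/60 = 37.042767
  hemisphere W, so the sign is −

1. 62.57435, -30.88942
2. 77.33418, -142.20319
3. 22.22861, -71.04167
4. -45.20765, -37.04277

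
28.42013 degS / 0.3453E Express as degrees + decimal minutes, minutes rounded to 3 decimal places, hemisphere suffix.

28° 25.208′ S, 0° 20.718′ E

Latitude: fractional part 0.420130 → 25.20780 minutes
Lon: minutes = (0.345300 − 0) × 60 = 20.71800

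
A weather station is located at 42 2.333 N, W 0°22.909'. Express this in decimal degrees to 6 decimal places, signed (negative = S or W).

φ: 2.333′ = 0.038883°; total 42.0388833
N → positive
λ: 0 + 22.909/60 = 0.3818167
W ⇒ negate

42.038883, -0.381817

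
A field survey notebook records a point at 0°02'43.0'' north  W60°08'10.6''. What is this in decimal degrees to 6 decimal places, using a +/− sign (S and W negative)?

0.045278, -60.136278

Lat: 0° + 2/60 + 43/3600 = 0 + 0.033333 + 0.011944 = 0.0452778
N ⇒ keep positive
Lon: 60° + 8/60 + 10.6/3600 = 60 + 0.133333 + 0.002944 = 60.1362778
W → negative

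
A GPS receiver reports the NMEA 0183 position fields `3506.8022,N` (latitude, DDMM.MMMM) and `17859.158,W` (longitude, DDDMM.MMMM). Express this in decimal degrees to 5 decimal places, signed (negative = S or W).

35.11337, -178.98597

φ: split at 2 digits → 35° and 6.8022′; 35 + 6.8022/60 = 35.113370
N ⇒ keep positive
λ: split at 3 digits → 178° and 59.158′; 178 + 59.158/60 = 178.985967
W → negative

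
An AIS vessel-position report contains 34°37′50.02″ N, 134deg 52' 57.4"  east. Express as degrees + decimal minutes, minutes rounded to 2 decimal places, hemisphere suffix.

34° 37.83′ N, 134° 52.96′ E

Lat: 37 + 50.02/60 = 37.8337′
Longitude: seconds/60 = 0.95667; minutes = 52 + 0.95667 = 52.9567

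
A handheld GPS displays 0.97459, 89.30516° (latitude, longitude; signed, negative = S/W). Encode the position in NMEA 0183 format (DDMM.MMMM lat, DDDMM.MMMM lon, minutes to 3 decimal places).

0058.475,N / 08918.310,E

Latitude: 0° + 0.974590 × 60 = 0° 58.47540′
Lon: minutes = (89.305160 − 89) × 60 = 18.30960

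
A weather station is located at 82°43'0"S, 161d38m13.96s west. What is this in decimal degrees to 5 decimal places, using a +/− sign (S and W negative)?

φ: 82° + 43/60 + 0/3600 = 82 + 0.716667 + 0.000000 = 82.716667
S ⇒ negate
λ: 38′ + 13.96″ = 38.23267′; 161 + 38.23267/60 = 161.637211
hemisphere W, so the sign is −

-82.71667, -161.63721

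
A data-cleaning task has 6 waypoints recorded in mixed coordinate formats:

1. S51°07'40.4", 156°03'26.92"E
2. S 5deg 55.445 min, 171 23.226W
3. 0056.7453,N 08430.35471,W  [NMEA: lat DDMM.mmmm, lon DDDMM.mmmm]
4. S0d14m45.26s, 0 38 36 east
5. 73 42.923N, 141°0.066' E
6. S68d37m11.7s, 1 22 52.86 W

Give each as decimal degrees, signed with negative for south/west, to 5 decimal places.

Point 1:
  Lat: 51 + 7/60 + 40.4/3600 = 51.127889
  S → negative
  Longitude: 156° + 3/60 + 26.92/3600 = 156 + 0.050000 + 0.007478 = 156.057478
  E ⇒ keep positive
Point 2:
  φ: 5 + 55.445/60 = 5.924083
  S → negative
  Longitude: 171 + 23.226/60 = 171.387100
  W → negative
Point 3:
  φ: degrees = first 2 digits = 0, minutes = 56.7453; 0 + 56.7453/60 = 0.945755
  N ⇒ keep positive
  Lon: split at 3 digits → 084° and 30.35471′; 84 + 30.35471/60 = 84.505912
  W ⇒ negate
Point 4:
  φ: 0° + 14/60 + 45.26/3600 = 0 + 0.233333 + 0.012572 = 0.245906
  S ⇒ negate
  λ: 38′ + 36″ = 38.60000′; 0 + 38.60000/60 = 0.643333
  E → positive
Point 5:
  Latitude: 42.923′ = 0.715383°; total 73.715383
  N → positive
  λ: 141 + 0.066/60 = 141.001100
  E ⇒ keep positive
Point 6:
  Latitude: 37′ + 11.7″ = 37.19500′; 68 + 37.19500/60 = 68.619917
  S ⇒ negate
  λ: 1 + 22/60 + 52.86/3600 = 1.381350
  W → negative

1. -51.12789, 156.05748
2. -5.92408, -171.38710
3. 0.94576, -84.50591
4. -0.24591, 0.64333
5. 73.71538, 141.00110
6. -68.61992, -1.38135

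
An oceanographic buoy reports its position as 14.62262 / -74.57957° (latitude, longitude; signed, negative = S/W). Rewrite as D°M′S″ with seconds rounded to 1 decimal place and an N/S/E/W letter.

φ: whole degrees 14; 37.35720′ → 37′ and 21.432″
Longitude is negative → W; |value| = 74.579570
Longitude: 0.579570 × 60 = 34.77420′ → 34′, remainder × 60 = 46.452″

14°37′21.4″ N, 74°34′46.5″ W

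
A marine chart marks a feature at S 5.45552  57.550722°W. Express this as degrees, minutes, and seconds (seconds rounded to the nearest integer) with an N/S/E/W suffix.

5°27′20″ S, 57°33′3″ W

φ: 0.455520 × 60 = 27.33120′ → 27′, remainder × 60 = 19.87″
Longitude: 0.550722° → 33.04332′; 0.04332 × 60 = 2.60″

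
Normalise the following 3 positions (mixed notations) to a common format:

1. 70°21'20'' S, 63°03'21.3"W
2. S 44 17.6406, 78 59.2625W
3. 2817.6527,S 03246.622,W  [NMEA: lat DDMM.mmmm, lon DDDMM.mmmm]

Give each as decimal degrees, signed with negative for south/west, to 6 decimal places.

1. -70.355556, -63.055917
2. -44.294010, -78.987708
3. -28.294212, -32.777033

Point 1:
  Latitude: 70° + 21/60 + 20/3600 = 70 + 0.350000 + 0.005556 = 70.3555556
  S ⇒ negate
  Longitude: 3′ + 21.3″ = 3.35500′; 63 + 3.35500/60 = 63.0559167
  hemisphere W, so the sign is −
Point 2:
  Latitude: 44 + 17.6406/60 = 44.2940100
  S ⇒ negate
  λ: 78 + 59.2625/60 = 78.9877083
  W → negative
Point 3:
  Lat: degrees = first 2 digits = 28, minutes = 17.6527; 28 + 17.6527/60 = 28.2942117
  S → negative
  λ: degrees = first 3 digits = 32, minutes = 46.622; 32 + 46.622/60 = 32.7770333
  hemisphere W, so the sign is −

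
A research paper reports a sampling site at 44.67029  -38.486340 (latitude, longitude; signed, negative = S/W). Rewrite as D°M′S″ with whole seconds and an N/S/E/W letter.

44°40′13″ N, 38°29′11″ W

Lat: 0.670290 × 60 = 40.21740′ → 40′, remainder × 60 = 13.04″
Longitude is negative → W; |value| = 38.486340
Lon: 0.486340 × 60 = 29.18040′ → 29′, remainder × 60 = 10.82″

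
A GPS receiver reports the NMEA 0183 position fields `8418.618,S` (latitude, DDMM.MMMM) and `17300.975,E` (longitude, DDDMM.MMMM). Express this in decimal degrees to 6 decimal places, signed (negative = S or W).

φ: split at 2 digits → 84° and 18.618′; 84 + 18.618/60 = 84.3103000
S ⇒ negate
λ: degrees = first 3 digits = 173, minutes = 0.975; 173 + 0.975/60 = 173.0162500
E → positive

-84.310300, 173.016250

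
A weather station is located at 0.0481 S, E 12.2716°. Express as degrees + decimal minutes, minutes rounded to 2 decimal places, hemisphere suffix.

0° 2.89′ S, 12° 16.30′ E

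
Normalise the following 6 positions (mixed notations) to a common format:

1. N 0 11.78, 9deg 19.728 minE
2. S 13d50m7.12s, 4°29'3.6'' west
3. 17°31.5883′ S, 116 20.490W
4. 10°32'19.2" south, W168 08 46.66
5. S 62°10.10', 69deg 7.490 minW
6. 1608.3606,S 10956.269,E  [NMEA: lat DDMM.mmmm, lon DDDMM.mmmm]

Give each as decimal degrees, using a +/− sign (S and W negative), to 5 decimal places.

1. 0.19633, 9.32880
2. -13.83531, -4.48433
3. -17.52647, -116.34150
4. -10.53867, -168.14629
5. -62.16833, -69.12483
6. -16.13934, 109.93782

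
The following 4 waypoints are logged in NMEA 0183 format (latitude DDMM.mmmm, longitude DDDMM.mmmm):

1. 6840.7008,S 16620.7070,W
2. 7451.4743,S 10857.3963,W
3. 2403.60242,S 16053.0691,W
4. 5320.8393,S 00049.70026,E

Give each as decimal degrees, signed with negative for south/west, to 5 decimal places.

Point 1:
  Lat: split at 2 digits → 68° and 40.7008′; 68 + 40.7008/60 = 68.678347
  S → negative
  Longitude: degrees = first 3 digits = 166, minutes = 20.707; 166 + 20.707/60 = 166.345117
  hemisphere W, so the sign is −
Point 2:
  Latitude: degrees = first 2 digits = 74, minutes = 51.4743; 74 + 51.4743/60 = 74.857905
  S ⇒ negate
  λ: split at 3 digits → 108° and 57.3963′; 108 + 57.3963/60 = 108.956605
  W ⇒ negate
Point 3:
  φ: split at 2 digits → 24° and 3.60242′; 24 + 3.60242/60 = 24.060040
  S ⇒ negate
  Longitude: degrees = first 3 digits = 160, minutes = 53.0691; 160 + 53.0691/60 = 160.884485
  W → negative
Point 4:
  φ: split at 2 digits → 53° and 20.8393′; 53 + 20.8393/60 = 53.347322
  S ⇒ negate
  Lon: degrees = first 3 digits = 0, minutes = 49.70026; 0 + 49.70026/60 = 0.828338
  E ⇒ keep positive

1. -68.67835, -166.34512
2. -74.85791, -108.95661
3. -24.06004, -160.88449
4. -53.34732, 0.82834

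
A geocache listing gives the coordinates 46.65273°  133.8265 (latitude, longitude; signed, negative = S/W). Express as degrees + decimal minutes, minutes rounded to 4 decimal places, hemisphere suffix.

φ: minutes = (46.652730 − 46) × 60 = 39.163800
Lon: minutes = (133.826500 − 133) × 60 = 49.590000

46° 39.1638′ N, 133° 49.5900′ E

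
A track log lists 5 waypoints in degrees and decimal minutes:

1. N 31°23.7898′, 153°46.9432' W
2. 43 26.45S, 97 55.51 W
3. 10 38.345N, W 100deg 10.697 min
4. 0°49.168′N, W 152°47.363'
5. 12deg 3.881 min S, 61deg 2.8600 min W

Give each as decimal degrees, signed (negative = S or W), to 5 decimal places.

1. 31.39650, -153.78239
2. -43.44083, -97.92517
3. 10.63908, -100.17828
4. 0.81947, -152.78938
5. -12.06468, -61.04767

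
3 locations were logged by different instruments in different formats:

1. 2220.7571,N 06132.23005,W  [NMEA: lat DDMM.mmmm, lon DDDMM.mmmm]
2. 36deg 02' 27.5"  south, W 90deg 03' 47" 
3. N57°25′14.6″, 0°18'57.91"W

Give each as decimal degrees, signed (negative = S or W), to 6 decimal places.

1. 22.345952, -61.537168
2. -36.040972, -90.063056
3. 57.420722, -0.316086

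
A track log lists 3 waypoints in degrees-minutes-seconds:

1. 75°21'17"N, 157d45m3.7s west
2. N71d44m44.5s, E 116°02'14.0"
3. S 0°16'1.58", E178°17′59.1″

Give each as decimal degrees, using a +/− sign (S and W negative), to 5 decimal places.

Point 1:
  φ: 21′ + 17″ = 21.28333′; 75 + 21.28333/60 = 75.354722
  N ⇒ keep positive
  Lon: 157 + 45/60 + 3.7/3600 = 157.751028
  hemisphere W, so the sign is −
Point 2:
  Latitude: 71° + 44/60 + 44.5/3600 = 71 + 0.733333 + 0.012361 = 71.745694
  N ⇒ keep positive
  Longitude: 116 + 2/60 + 14/3600 = 116.037222
  E ⇒ keep positive
Point 3:
  φ: 0° + 16/60 + 1.58/3600 = 0 + 0.266667 + 0.000439 = 0.267106
  hemisphere S, so the sign is −
  Longitude: 17′ + 59.1″ = 17.98500′; 178 + 17.98500/60 = 178.299750
  E → positive

1. 75.35472, -157.75103
2. 71.74569, 116.03722
3. -0.26711, 178.29975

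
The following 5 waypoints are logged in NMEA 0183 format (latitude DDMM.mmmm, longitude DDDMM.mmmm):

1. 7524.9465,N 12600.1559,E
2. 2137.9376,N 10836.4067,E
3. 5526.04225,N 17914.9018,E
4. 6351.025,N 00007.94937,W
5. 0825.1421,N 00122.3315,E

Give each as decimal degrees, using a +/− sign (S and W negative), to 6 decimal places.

1. 75.415775, 126.002598
2. 21.632293, 108.606778
3. 55.434038, 179.248363
4. 63.850417, -0.132490
5. 8.419035, 1.372192

Point 1:
  Lat: split at 2 digits → 75° and 24.9465′; 75 + 24.9465/60 = 75.4157750
  N ⇒ keep positive
  λ: split at 3 digits → 126° and 0.1559′; 126 + 0.1559/60 = 126.0025983
  E ⇒ keep positive
Point 2:
  Latitude: split at 2 digits → 21° and 37.9376′; 21 + 37.9376/60 = 21.6322933
  N ⇒ keep positive
  Lon: split at 3 digits → 108° and 36.4067′; 108 + 36.4067/60 = 108.6067783
  E ⇒ keep positive
Point 3:
  φ: split at 2 digits → 55° and 26.04225′; 55 + 26.04225/60 = 55.4340375
  N → positive
  Lon: split at 3 digits → 179° and 14.9018′; 179 + 14.9018/60 = 179.2483633
  E ⇒ keep positive
Point 4:
  Lat: degrees = first 2 digits = 63, minutes = 51.025; 63 + 51.025/60 = 63.8504167
  N → positive
  Lon: split at 3 digits → 000° and 7.94937′; 0 + 7.94937/60 = 0.1324895
  W → negative
Point 5:
  Latitude: split at 2 digits → 08° and 25.1421′; 8 + 25.1421/60 = 8.4190350
  N → positive
  Longitude: split at 3 digits → 001° and 22.3315′; 1 + 22.3315/60 = 1.3721917
  E ⇒ keep positive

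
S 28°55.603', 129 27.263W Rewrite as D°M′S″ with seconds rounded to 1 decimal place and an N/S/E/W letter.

28°55′36.2″ S, 129°27′15.8″ W

Lat: fractional minutes 0.60300 × 60 = 36.180″
Longitude: 27.26300′ → 27′ and 0.26300 × 60 = 15.780″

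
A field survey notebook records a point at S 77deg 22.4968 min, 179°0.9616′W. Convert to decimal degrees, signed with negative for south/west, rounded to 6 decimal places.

φ: 22.4968′ = 0.374947°; total 77.3749467
S → negative
Lon: 0.9616′ = 0.016027°; total 179.0160267
hemisphere W, so the sign is −

-77.374947, -179.016027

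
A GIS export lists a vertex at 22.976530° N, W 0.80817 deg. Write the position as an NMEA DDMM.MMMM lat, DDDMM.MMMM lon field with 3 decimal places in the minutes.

2258.592,N / 00048.490,W

Latitude: 22° + 0.976530 × 60 = 22° 58.59180′
Lon: minutes = (0.808170 − 0) × 60 = 48.49020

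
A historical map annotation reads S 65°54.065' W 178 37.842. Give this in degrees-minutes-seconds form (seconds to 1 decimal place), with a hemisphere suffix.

Lat: fractional minutes 0.06500 × 60 = 3.900″
Longitude: 37.84200′ → 37′ and 0.84200 × 60 = 50.520″

65°54′3.9″ S, 178°37′50.5″ W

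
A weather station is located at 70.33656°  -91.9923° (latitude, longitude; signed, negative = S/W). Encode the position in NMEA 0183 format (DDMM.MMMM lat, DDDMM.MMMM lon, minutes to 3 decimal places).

Lat: fractional part 0.336560 → 20.19360 minutes
Longitude is negative → W; |value| = 91.992300
Lon: 91° + 0.992300 × 60 = 91° 59.53800′

7020.194,N / 09159.538,W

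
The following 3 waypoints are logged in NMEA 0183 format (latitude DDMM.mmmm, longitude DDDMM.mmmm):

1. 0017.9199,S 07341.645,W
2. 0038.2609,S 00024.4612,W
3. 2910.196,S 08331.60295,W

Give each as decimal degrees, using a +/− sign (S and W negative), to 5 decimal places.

1. -0.29867, -73.69408
2. -0.63768, -0.40769
3. -29.16993, -83.52672

Point 1:
  φ: split at 2 digits → 00° and 17.9199′; 0 + 17.9199/60 = 0.298665
  S ⇒ negate
  Longitude: split at 3 digits → 073° and 41.645′; 73 + 41.645/60 = 73.694083
  W → negative
Point 2:
  φ: degrees = first 2 digits = 0, minutes = 38.2609; 0 + 38.2609/60 = 0.637682
  S ⇒ negate
  λ: split at 3 digits → 000° and 24.4612′; 0 + 24.4612/60 = 0.407687
  W → negative
Point 3:
  Lat: degrees = first 2 digits = 29, minutes = 10.196; 29 + 10.196/60 = 29.169933
  S ⇒ negate
  Lon: split at 3 digits → 083° and 31.60295′; 83 + 31.60295/60 = 83.526716
  W ⇒ negate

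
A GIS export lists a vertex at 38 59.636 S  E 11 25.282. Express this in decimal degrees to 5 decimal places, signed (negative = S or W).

-38.99393, 11.42137

φ: 38 + 59.636/60 = 38.993933
hemisphere S, so the sign is −
λ: 25.282′ = 0.421367°; total 11.421367
E ⇒ keep positive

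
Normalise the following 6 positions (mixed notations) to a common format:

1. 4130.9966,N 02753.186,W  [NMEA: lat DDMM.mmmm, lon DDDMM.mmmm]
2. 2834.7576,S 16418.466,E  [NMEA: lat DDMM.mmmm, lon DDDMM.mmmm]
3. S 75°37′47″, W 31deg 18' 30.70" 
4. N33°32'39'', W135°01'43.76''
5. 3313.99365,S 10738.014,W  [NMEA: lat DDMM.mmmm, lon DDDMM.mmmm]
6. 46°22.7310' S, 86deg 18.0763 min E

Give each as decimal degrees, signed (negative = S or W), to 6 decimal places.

1. 41.516610, -27.886433
2. -28.579293, 164.307767
3. -75.629722, -31.308528
4. 33.544167, -135.028822
5. -33.233228, -107.633567
6. -46.378850, 86.301272

Point 1:
  φ: split at 2 digits → 41° and 30.9966′; 41 + 30.9966/60 = 41.5166100
  N → positive
  Longitude: degrees = first 3 digits = 27, minutes = 53.186; 27 + 53.186/60 = 27.8864333
  hemisphere W, so the sign is −
Point 2:
  Latitude: split at 2 digits → 28° and 34.7576′; 28 + 34.7576/60 = 28.5792933
  S → negative
  Longitude: split at 3 digits → 164° and 18.466′; 164 + 18.466/60 = 164.3077667
  E ⇒ keep positive
Point 3:
  Lat: 37′ + 47″ = 37.78333′; 75 + 37.78333/60 = 75.6297222
  S ⇒ negate
  Longitude: 31 + 18/60 + 30.7/3600 = 31.3085278
  W ⇒ negate
Point 4:
  Latitude: 33 + 32/60 + 39/3600 = 33.5441667
  N → positive
  λ: 1′ + 43.76″ = 1.72933′; 135 + 1.72933/60 = 135.0288222
  W ⇒ negate
Point 5:
  φ: degrees = first 2 digits = 33, minutes = 13.99365; 33 + 13.99365/60 = 33.2332275
  hemisphere S, so the sign is −
  Lon: split at 3 digits → 107° and 38.014′; 107 + 38.014/60 = 107.6335667
  W → negative
Point 6:
  φ: 46 + 22.731/60 = 46.3788500
  S → negative
  Longitude: 86 + 18.0763/60 = 86.3012717
  E → positive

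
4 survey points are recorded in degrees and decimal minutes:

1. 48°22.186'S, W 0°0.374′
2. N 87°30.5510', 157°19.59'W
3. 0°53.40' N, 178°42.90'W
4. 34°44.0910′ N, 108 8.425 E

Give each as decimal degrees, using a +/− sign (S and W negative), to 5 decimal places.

1. -48.36977, -0.00623
2. 87.50918, -157.32650
3. 0.89000, -178.71500
4. 34.73485, 108.14042

Point 1:
  φ: 48 + 22.186/60 = 48.369767
  S → negative
  Longitude: 0.374′ = 0.006233°; total 0.006233
  W → negative
Point 2:
  Lat: 30.551′ = 0.509183°; total 87.509183
  N → positive
  λ: 157 + 19.59/60 = 157.326500
  hemisphere W, so the sign is −
Point 3:
  φ: 53.4′ = 0.890000°; total 0.890000
  N → positive
  λ: 42.9′ = 0.715000°; total 178.715000
  W → negative
Point 4:
  Lat: 34 + 44.091/60 = 34.734850
  N → positive
  λ: 8.425′ = 0.140417°; total 108.140417
  E ⇒ keep positive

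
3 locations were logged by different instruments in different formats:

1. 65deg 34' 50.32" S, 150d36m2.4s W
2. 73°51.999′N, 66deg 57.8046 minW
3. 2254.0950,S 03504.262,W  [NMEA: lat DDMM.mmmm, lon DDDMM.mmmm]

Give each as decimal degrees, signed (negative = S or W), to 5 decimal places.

Point 1:
  Latitude: 34′ + 50.32″ = 34.83867′; 65 + 34.83867/60 = 65.580644
  hemisphere S, so the sign is −
  λ: 36′ + 2.4″ = 36.04000′; 150 + 36.04000/60 = 150.600667
  hemisphere W, so the sign is −
Point 2:
  Latitude: 73 + 51.999/60 = 73.866650
  N ⇒ keep positive
  Longitude: 57.8046′ = 0.963410°; total 66.963410
  W ⇒ negate
Point 3:
  φ: split at 2 digits → 22° and 54.095′; 22 + 54.095/60 = 22.901583
  S → negative
  λ: split at 3 digits → 035° and 4.262′; 35 + 4.262/60 = 35.071033
  W ⇒ negate

1. -65.58064, -150.60067
2. 73.86665, -66.96341
3. -22.90158, -35.07103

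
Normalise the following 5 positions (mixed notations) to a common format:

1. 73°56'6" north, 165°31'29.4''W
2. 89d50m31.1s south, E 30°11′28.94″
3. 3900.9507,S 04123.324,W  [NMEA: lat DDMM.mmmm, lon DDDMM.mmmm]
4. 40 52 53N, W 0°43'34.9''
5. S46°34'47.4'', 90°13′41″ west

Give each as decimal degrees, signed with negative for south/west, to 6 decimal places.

Point 1:
  Latitude: 73° + 56/60 + 6/3600 = 73 + 0.933333 + 0.001667 = 73.9350000
  N ⇒ keep positive
  λ: 31′ + 29.4″ = 31.49000′; 165 + 31.49000/60 = 165.5248333
  hemisphere W, so the sign is −
Point 2:
  Latitude: 89° + 50/60 + 31.1/3600 = 89 + 0.833333 + 0.008639 = 89.8419722
  S → negative
  Longitude: 30 + 11/60 + 28.94/3600 = 30.1913722
  E → positive
Point 3:
  Lat: degrees = first 2 digits = 39, minutes = 0.9507; 39 + 0.9507/60 = 39.0158450
  S ⇒ negate
  Longitude: split at 3 digits → 041° and 23.324′; 41 + 23.324/60 = 41.3887333
  W ⇒ negate
Point 4:
  Latitude: 52′ + 53″ = 52.88333′; 40 + 52.88333/60 = 40.8813889
  N ⇒ keep positive
  λ: 0° + 43/60 + 34.9/3600 = 0 + 0.716667 + 0.009694 = 0.7263611
  W ⇒ negate
Point 5:
  Lat: 46° + 34/60 + 47.4/3600 = 46 + 0.566667 + 0.013167 = 46.5798333
  hemisphere S, so the sign is −
  Longitude: 90° + 13/60 + 41/3600 = 90 + 0.216667 + 0.011389 = 90.2280556
  hemisphere W, so the sign is −

1. 73.935000, -165.524833
2. -89.841972, 30.191372
3. -39.015845, -41.388733
4. 40.881389, -0.726361
5. -46.579833, -90.228056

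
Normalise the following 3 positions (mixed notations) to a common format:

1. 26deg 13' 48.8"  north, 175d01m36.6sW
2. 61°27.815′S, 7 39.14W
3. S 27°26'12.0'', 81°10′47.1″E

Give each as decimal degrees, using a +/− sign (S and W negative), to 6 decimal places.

1. 26.230222, -175.026833
2. -61.463583, -7.652333
3. -27.436667, 81.179750

Point 1:
  Latitude: 26 + 13/60 + 48.8/3600 = 26.2302222
  N ⇒ keep positive
  Lon: 175 + 1/60 + 36.6/3600 = 175.0268333
  W ⇒ negate
Point 2:
  Latitude: 61 + 27.815/60 = 61.4635833
  hemisphere S, so the sign is −
  Longitude: 7 + 39.14/60 = 7.6523333
  W ⇒ negate
Point 3:
  Latitude: 27° + 26/60 + 12/3600 = 27 + 0.433333 + 0.003333 = 27.4366667
  hemisphere S, so the sign is −
  Lon: 81° + 10/60 + 47.1/3600 = 81 + 0.166667 + 0.013083 = 81.1797500
  E → positive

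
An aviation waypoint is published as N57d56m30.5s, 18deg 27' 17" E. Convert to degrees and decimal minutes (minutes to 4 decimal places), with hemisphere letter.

57° 56.5083′ N, 18° 27.2833′ E

Latitude: seconds/60 = 0.50833; minutes = 56 + 0.50833 = 56.508333
Longitude: seconds/60 = 0.28333; minutes = 27 + 0.28333 = 27.283333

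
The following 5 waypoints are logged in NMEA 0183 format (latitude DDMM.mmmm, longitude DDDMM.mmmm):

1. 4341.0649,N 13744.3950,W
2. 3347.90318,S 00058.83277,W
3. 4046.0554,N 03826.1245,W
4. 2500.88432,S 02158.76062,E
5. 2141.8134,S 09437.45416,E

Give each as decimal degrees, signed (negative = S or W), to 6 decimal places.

Point 1:
  Lat: degrees = first 2 digits = 43, minutes = 41.0649; 43 + 41.0649/60 = 43.6844150
  N → positive
  λ: degrees = first 3 digits = 137, minutes = 44.395; 137 + 44.395/60 = 137.7399167
  hemisphere W, so the sign is −
Point 2:
  Latitude: split at 2 digits → 33° and 47.90318′; 33 + 47.90318/60 = 33.7983863
  hemisphere S, so the sign is −
  Lon: split at 3 digits → 000° and 58.83277′; 0 + 58.83277/60 = 0.9805462
  hemisphere W, so the sign is −
Point 3:
  Latitude: split at 2 digits → 40° and 46.0554′; 40 + 46.0554/60 = 40.7675900
  N ⇒ keep positive
  λ: degrees = first 3 digits = 38, minutes = 26.1245; 38 + 26.1245/60 = 38.4354083
  W → negative
Point 4:
  Latitude: degrees = first 2 digits = 25, minutes = 0.88432; 25 + 0.88432/60 = 25.0147387
  S → negative
  Longitude: degrees = first 3 digits = 21, minutes = 58.76062; 21 + 58.76062/60 = 21.9793437
  E ⇒ keep positive
Point 5:
  Latitude: degrees = first 2 digits = 21, minutes = 41.8134; 21 + 41.8134/60 = 21.6968900
  S → negative
  λ: split at 3 digits → 094° and 37.45416′; 94 + 37.45416/60 = 94.6242360
  E → positive

1. 43.684415, -137.739917
2. -33.798386, -0.980546
3. 40.767590, -38.435408
4. -25.014739, 21.979344
5. -21.696890, 94.624236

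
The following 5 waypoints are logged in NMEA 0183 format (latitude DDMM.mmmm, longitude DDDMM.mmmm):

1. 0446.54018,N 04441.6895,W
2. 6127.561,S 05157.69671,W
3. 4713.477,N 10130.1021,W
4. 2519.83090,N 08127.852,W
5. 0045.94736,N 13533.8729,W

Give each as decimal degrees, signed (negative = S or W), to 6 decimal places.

Point 1:
  Latitude: degrees = first 2 digits = 4, minutes = 46.54018; 4 + 46.54018/60 = 4.7756697
  N → positive
  Lon: split at 3 digits → 044° and 41.6895′; 44 + 41.6895/60 = 44.6948250
  hemisphere W, so the sign is −
Point 2:
  Latitude: split at 2 digits → 61° and 27.561′; 61 + 27.561/60 = 61.4593500
  hemisphere S, so the sign is −
  Longitude: degrees = first 3 digits = 51, minutes = 57.69671; 51 + 57.69671/60 = 51.9616118
  W → negative
Point 3:
  Latitude: split at 2 digits → 47° and 13.477′; 47 + 13.477/60 = 47.2246167
  N → positive
  Lon: degrees = first 3 digits = 101, minutes = 30.1021; 101 + 30.1021/60 = 101.5017017
  W ⇒ negate
Point 4:
  Latitude: split at 2 digits → 25° and 19.8309′; 25 + 19.8309/60 = 25.3305150
  N → positive
  Lon: split at 3 digits → 081° and 27.852′; 81 + 27.852/60 = 81.4642000
  W → negative
Point 5:
  Latitude: split at 2 digits → 00° and 45.94736′; 0 + 45.94736/60 = 0.7657893
  N ⇒ keep positive
  Lon: degrees = first 3 digits = 135, minutes = 33.8729; 135 + 33.8729/60 = 135.5645483
  hemisphere W, so the sign is −

1. 4.775670, -44.694825
2. -61.459350, -51.961612
3. 47.224617, -101.501702
4. 25.330515, -81.464200
5. 0.765789, -135.564548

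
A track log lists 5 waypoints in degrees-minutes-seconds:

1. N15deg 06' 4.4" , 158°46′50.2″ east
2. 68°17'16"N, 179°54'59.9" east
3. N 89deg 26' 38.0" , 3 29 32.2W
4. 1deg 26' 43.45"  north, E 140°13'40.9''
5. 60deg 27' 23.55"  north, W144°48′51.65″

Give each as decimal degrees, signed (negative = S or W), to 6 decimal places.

Point 1:
  Latitude: 15° + 6/60 + 4.4/3600 = 15 + 0.100000 + 0.001222 = 15.1012222
  N ⇒ keep positive
  Longitude: 158 + 46/60 + 50.2/3600 = 158.7806111
  E ⇒ keep positive
Point 2:
  Latitude: 68° + 17/60 + 16/3600 = 68 + 0.283333 + 0.004444 = 68.2877778
  N → positive
  Longitude: 54′ + 59.9″ = 54.99833′; 179 + 54.99833/60 = 179.9166389
  E ⇒ keep positive
Point 3:
  Lat: 26′ + 38″ = 26.63333′; 89 + 26.63333/60 = 89.4438889
  N → positive
  Lon: 3 + 29/60 + 32.2/3600 = 3.4922778
  W ⇒ negate
Point 4:
  Latitude: 26′ + 43.45″ = 26.72417′; 1 + 26.72417/60 = 1.4454028
  N → positive
  λ: 140° + 13/60 + 40.9/3600 = 140 + 0.216667 + 0.011361 = 140.2280278
  E ⇒ keep positive
Point 5:
  φ: 27′ + 23.55″ = 27.39250′; 60 + 27.39250/60 = 60.4565417
  N → positive
  Lon: 48′ + 51.65″ = 48.86083′; 144 + 48.86083/60 = 144.8143472
  W ⇒ negate

1. 15.101222, 158.780611
2. 68.287778, 179.916639
3. 89.443889, -3.492278
4. 1.445403, 140.228028
5. 60.456542, -144.814347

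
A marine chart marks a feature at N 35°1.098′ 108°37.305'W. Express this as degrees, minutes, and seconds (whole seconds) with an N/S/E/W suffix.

Lat: fractional minutes 0.09800 × 60 = 5.88″
λ: 37.30500′ → 37′ and 0.30500 × 60 = 18.30″

35°01′6″ N, 108°37′18″ W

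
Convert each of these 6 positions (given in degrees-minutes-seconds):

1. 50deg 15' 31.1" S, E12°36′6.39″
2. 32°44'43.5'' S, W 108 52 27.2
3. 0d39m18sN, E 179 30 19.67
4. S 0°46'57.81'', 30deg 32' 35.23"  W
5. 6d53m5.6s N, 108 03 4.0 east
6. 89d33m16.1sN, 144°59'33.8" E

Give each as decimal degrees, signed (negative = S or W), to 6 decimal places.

1. -50.258639, 12.601775
2. -32.745417, -108.874222
3. 0.655000, 179.505464
4. -0.782725, -30.543119
5. 6.884889, 108.051111
6. 89.554472, 144.992722

Point 1:
  Latitude: 50 + 15/60 + 31.1/3600 = 50.2586389
  hemisphere S, so the sign is −
  Lon: 36′ + 6.39″ = 36.10650′; 12 + 36.10650/60 = 12.6017750
  E ⇒ keep positive
Point 2:
  Latitude: 32° + 44/60 + 43.5/3600 = 32 + 0.733333 + 0.012083 = 32.7454167
  S → negative
  λ: 108 + 52/60 + 27.2/3600 = 108.8742222
  W → negative
Point 3:
  Latitude: 39′ + 18″ = 39.30000′; 0 + 39.30000/60 = 0.6550000
  N ⇒ keep positive
  λ: 179 + 30/60 + 19.67/3600 = 179.5054639
  E ⇒ keep positive
Point 4:
  φ: 46′ + 57.81″ = 46.96350′; 0 + 46.96350/60 = 0.7827250
  S ⇒ negate
  Longitude: 30° + 32/60 + 35.23/3600 = 30 + 0.533333 + 0.009786 = 30.5431194
  W → negative
Point 5:
  Lat: 53′ + 5.6″ = 53.09333′; 6 + 53.09333/60 = 6.8848889
  N ⇒ keep positive
  Lon: 108° + 3/60 + 4/3600 = 108 + 0.050000 + 0.001111 = 108.0511111
  E → positive
Point 6:
  Lat: 89° + 33/60 + 16.1/3600 = 89 + 0.550000 + 0.004472 = 89.5544722
  N → positive
  Lon: 144° + 59/60 + 33.8/3600 = 144 + 0.983333 + 0.009389 = 144.9927222
  E ⇒ keep positive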